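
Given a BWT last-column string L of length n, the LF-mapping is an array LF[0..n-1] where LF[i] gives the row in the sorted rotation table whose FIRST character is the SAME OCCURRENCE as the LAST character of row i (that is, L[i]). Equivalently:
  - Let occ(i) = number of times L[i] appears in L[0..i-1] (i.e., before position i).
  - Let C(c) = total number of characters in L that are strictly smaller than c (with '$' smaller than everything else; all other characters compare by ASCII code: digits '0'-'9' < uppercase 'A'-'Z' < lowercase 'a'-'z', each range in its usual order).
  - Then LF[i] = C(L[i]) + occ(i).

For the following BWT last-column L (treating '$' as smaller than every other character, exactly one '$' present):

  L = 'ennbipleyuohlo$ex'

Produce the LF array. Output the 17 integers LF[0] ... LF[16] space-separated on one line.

Char counts: '$':1, 'b':1, 'e':3, 'h':1, 'i':1, 'l':2, 'n':2, 'o':2, 'p':1, 'u':1, 'x':1, 'y':1
C (first-col start): C('$')=0, C('b')=1, C('e')=2, C('h')=5, C('i')=6, C('l')=7, C('n')=9, C('o')=11, C('p')=13, C('u')=14, C('x')=15, C('y')=16
L[0]='e': occ=0, LF[0]=C('e')+0=2+0=2
L[1]='n': occ=0, LF[1]=C('n')+0=9+0=9
L[2]='n': occ=1, LF[2]=C('n')+1=9+1=10
L[3]='b': occ=0, LF[3]=C('b')+0=1+0=1
L[4]='i': occ=0, LF[4]=C('i')+0=6+0=6
L[5]='p': occ=0, LF[5]=C('p')+0=13+0=13
L[6]='l': occ=0, LF[6]=C('l')+0=7+0=7
L[7]='e': occ=1, LF[7]=C('e')+1=2+1=3
L[8]='y': occ=0, LF[8]=C('y')+0=16+0=16
L[9]='u': occ=0, LF[9]=C('u')+0=14+0=14
L[10]='o': occ=0, LF[10]=C('o')+0=11+0=11
L[11]='h': occ=0, LF[11]=C('h')+0=5+0=5
L[12]='l': occ=1, LF[12]=C('l')+1=7+1=8
L[13]='o': occ=1, LF[13]=C('o')+1=11+1=12
L[14]='$': occ=0, LF[14]=C('$')+0=0+0=0
L[15]='e': occ=2, LF[15]=C('e')+2=2+2=4
L[16]='x': occ=0, LF[16]=C('x')+0=15+0=15

Answer: 2 9 10 1 6 13 7 3 16 14 11 5 8 12 0 4 15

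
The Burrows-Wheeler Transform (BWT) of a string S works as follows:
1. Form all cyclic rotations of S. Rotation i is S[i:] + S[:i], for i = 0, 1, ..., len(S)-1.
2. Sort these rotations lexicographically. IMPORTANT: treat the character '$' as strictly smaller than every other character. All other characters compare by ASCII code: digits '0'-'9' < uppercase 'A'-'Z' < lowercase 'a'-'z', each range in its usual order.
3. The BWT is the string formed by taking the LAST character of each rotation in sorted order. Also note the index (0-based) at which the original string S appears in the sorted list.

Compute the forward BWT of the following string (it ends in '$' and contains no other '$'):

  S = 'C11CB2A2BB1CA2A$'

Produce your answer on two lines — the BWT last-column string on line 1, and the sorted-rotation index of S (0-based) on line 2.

All 16 rotations (rotation i = S[i:]+S[:i]):
  rot[0] = C11CB2A2BB1CA2A$
  rot[1] = 11CB2A2BB1CA2A$C
  rot[2] = 1CB2A2BB1CA2A$C1
  rot[3] = CB2A2BB1CA2A$C11
  rot[4] = B2A2BB1CA2A$C11C
  rot[5] = 2A2BB1CA2A$C11CB
  rot[6] = A2BB1CA2A$C11CB2
  rot[7] = 2BB1CA2A$C11CB2A
  rot[8] = BB1CA2A$C11CB2A2
  rot[9] = B1CA2A$C11CB2A2B
  rot[10] = 1CA2A$C11CB2A2BB
  rot[11] = CA2A$C11CB2A2BB1
  rot[12] = A2A$C11CB2A2BB1C
  rot[13] = 2A$C11CB2A2BB1CA
  rot[14] = A$C11CB2A2BB1CA2
  rot[15] = $C11CB2A2BB1CA2A
Sorted (with $ < everything):
  sorted[0] = $C11CB2A2BB1CA2A  (last char: 'A')
  sorted[1] = 11CB2A2BB1CA2A$C  (last char: 'C')
  sorted[2] = 1CA2A$C11CB2A2BB  (last char: 'B')
  sorted[3] = 1CB2A2BB1CA2A$C1  (last char: '1')
  sorted[4] = 2A$C11CB2A2BB1CA  (last char: 'A')
  sorted[5] = 2A2BB1CA2A$C11CB  (last char: 'B')
  sorted[6] = 2BB1CA2A$C11CB2A  (last char: 'A')
  sorted[7] = A$C11CB2A2BB1CA2  (last char: '2')
  sorted[8] = A2A$C11CB2A2BB1C  (last char: 'C')
  sorted[9] = A2BB1CA2A$C11CB2  (last char: '2')
  sorted[10] = B1CA2A$C11CB2A2B  (last char: 'B')
  sorted[11] = B2A2BB1CA2A$C11C  (last char: 'C')
  sorted[12] = BB1CA2A$C11CB2A2  (last char: '2')
  sorted[13] = C11CB2A2BB1CA2A$  (last char: '$')
  sorted[14] = CA2A$C11CB2A2BB1  (last char: '1')
  sorted[15] = CB2A2BB1CA2A$C11  (last char: '1')
Last column: ACB1ABA2C2BC2$11
Original string S is at sorted index 13

Answer: ACB1ABA2C2BC2$11
13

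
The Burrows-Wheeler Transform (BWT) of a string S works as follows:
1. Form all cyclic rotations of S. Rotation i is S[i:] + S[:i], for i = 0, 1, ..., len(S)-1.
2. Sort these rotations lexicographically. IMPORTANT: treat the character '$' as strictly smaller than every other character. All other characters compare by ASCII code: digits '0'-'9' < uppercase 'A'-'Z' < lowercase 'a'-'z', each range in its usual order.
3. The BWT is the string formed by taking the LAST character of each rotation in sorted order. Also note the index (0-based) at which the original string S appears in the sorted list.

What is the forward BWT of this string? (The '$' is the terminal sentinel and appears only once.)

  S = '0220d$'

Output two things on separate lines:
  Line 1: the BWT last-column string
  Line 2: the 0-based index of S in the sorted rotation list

Answer: d$2200
1

Derivation:
All 6 rotations (rotation i = S[i:]+S[:i]):
  rot[0] = 0220d$
  rot[1] = 220d$0
  rot[2] = 20d$02
  rot[3] = 0d$022
  rot[4] = d$0220
  rot[5] = $0220d
Sorted (with $ < everything):
  sorted[0] = $0220d  (last char: 'd')
  sorted[1] = 0220d$  (last char: '$')
  sorted[2] = 0d$022  (last char: '2')
  sorted[3] = 20d$02  (last char: '2')
  sorted[4] = 220d$0  (last char: '0')
  sorted[5] = d$0220  (last char: '0')
Last column: d$2200
Original string S is at sorted index 1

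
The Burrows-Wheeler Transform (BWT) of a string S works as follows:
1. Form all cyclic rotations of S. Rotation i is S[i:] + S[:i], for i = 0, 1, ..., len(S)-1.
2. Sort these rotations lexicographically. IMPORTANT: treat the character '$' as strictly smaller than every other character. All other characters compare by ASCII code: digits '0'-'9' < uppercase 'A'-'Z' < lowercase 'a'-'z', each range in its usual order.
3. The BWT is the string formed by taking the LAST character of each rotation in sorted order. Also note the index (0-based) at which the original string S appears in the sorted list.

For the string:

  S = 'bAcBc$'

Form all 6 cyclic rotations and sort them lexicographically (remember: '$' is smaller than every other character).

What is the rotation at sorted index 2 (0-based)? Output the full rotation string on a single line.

All 6 rotations (rotation i = S[i:]+S[:i]):
  rot[0] = bAcBc$
  rot[1] = AcBc$b
  rot[2] = cBc$bA
  rot[3] = Bc$bAc
  rot[4] = c$bAcB
  rot[5] = $bAcBc
Sorted (with $ < everything):
  sorted[0] = $bAcBc
  sorted[1] = AcBc$b
  sorted[2] = Bc$bAc
  sorted[3] = bAcBc$
  sorted[4] = c$bAcB
  sorted[5] = cBc$bA
sorted[2] = Bc$bAc

Answer: Bc$bAc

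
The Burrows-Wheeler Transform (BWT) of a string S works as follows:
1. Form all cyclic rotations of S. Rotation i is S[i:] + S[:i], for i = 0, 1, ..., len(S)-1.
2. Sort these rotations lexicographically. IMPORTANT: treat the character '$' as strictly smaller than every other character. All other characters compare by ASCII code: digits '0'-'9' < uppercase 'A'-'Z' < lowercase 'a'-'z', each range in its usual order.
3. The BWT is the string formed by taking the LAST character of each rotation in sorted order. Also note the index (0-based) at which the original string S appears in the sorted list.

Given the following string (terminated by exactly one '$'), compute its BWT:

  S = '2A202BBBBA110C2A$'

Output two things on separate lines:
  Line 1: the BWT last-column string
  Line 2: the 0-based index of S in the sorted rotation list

Answer: A211AAC$02B2BBB20
7

Derivation:
All 17 rotations (rotation i = S[i:]+S[:i]):
  rot[0] = 2A202BBBBA110C2A$
  rot[1] = A202BBBBA110C2A$2
  rot[2] = 202BBBBA110C2A$2A
  rot[3] = 02BBBBA110C2A$2A2
  rot[4] = 2BBBBA110C2A$2A20
  rot[5] = BBBBA110C2A$2A202
  rot[6] = BBBA110C2A$2A202B
  rot[7] = BBA110C2A$2A202BB
  rot[8] = BA110C2A$2A202BBB
  rot[9] = A110C2A$2A202BBBB
  rot[10] = 110C2A$2A202BBBBA
  rot[11] = 10C2A$2A202BBBBA1
  rot[12] = 0C2A$2A202BBBBA11
  rot[13] = C2A$2A202BBBBA110
  rot[14] = 2A$2A202BBBBA110C
  rot[15] = A$2A202BBBBA110C2
  rot[16] = $2A202BBBBA110C2A
Sorted (with $ < everything):
  sorted[0] = $2A202BBBBA110C2A  (last char: 'A')
  sorted[1] = 02BBBBA110C2A$2A2  (last char: '2')
  sorted[2] = 0C2A$2A202BBBBA11  (last char: '1')
  sorted[3] = 10C2A$2A202BBBBA1  (last char: '1')
  sorted[4] = 110C2A$2A202BBBBA  (last char: 'A')
  sorted[5] = 202BBBBA110C2A$2A  (last char: 'A')
  sorted[6] = 2A$2A202BBBBA110C  (last char: 'C')
  sorted[7] = 2A202BBBBA110C2A$  (last char: '$')
  sorted[8] = 2BBBBA110C2A$2A20  (last char: '0')
  sorted[9] = A$2A202BBBBA110C2  (last char: '2')
  sorted[10] = A110C2A$2A202BBBB  (last char: 'B')
  sorted[11] = A202BBBBA110C2A$2  (last char: '2')
  sorted[12] = BA110C2A$2A202BBB  (last char: 'B')
  sorted[13] = BBA110C2A$2A202BB  (last char: 'B')
  sorted[14] = BBBA110C2A$2A202B  (last char: 'B')
  sorted[15] = BBBBA110C2A$2A202  (last char: '2')
  sorted[16] = C2A$2A202BBBBA110  (last char: '0')
Last column: A211AAC$02B2BBB20
Original string S is at sorted index 7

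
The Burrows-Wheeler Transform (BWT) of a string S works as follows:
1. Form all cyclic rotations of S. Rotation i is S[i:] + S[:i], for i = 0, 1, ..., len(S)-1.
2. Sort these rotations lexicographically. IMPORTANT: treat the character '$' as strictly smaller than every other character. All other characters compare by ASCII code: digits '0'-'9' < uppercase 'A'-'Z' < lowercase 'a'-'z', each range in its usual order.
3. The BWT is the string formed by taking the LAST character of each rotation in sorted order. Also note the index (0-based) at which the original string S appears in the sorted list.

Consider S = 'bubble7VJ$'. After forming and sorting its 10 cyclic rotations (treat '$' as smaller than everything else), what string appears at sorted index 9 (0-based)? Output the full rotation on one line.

Answer: ubble7VJ$b

Derivation:
All 10 rotations (rotation i = S[i:]+S[:i]):
  rot[0] = bubble7VJ$
  rot[1] = ubble7VJ$b
  rot[2] = bble7VJ$bu
  rot[3] = ble7VJ$bub
  rot[4] = le7VJ$bubb
  rot[5] = e7VJ$bubbl
  rot[6] = 7VJ$bubble
  rot[7] = VJ$bubble7
  rot[8] = J$bubble7V
  rot[9] = $bubble7VJ
Sorted (with $ < everything):
  sorted[0] = $bubble7VJ
  sorted[1] = 7VJ$bubble
  sorted[2] = J$bubble7V
  sorted[3] = VJ$bubble7
  sorted[4] = bble7VJ$bu
  sorted[5] = ble7VJ$bub
  sorted[6] = bubble7VJ$
  sorted[7] = e7VJ$bubbl
  sorted[8] = le7VJ$bubb
  sorted[9] = ubble7VJ$b
sorted[9] = ubble7VJ$b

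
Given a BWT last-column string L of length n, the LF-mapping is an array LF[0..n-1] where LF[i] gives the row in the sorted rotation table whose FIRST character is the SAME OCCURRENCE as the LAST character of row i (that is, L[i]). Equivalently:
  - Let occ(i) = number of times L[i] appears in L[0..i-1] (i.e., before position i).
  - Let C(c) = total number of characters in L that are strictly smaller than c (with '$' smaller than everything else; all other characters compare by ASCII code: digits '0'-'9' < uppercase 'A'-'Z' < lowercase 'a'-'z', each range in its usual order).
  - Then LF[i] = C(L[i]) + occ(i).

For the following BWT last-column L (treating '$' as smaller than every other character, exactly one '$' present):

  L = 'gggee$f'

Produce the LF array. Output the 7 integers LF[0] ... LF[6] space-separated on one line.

Answer: 4 5 6 1 2 0 3

Derivation:
Char counts: '$':1, 'e':2, 'f':1, 'g':3
C (first-col start): C('$')=0, C('e')=1, C('f')=3, C('g')=4
L[0]='g': occ=0, LF[0]=C('g')+0=4+0=4
L[1]='g': occ=1, LF[1]=C('g')+1=4+1=5
L[2]='g': occ=2, LF[2]=C('g')+2=4+2=6
L[3]='e': occ=0, LF[3]=C('e')+0=1+0=1
L[4]='e': occ=1, LF[4]=C('e')+1=1+1=2
L[5]='$': occ=0, LF[5]=C('$')+0=0+0=0
L[6]='f': occ=0, LF[6]=C('f')+0=3+0=3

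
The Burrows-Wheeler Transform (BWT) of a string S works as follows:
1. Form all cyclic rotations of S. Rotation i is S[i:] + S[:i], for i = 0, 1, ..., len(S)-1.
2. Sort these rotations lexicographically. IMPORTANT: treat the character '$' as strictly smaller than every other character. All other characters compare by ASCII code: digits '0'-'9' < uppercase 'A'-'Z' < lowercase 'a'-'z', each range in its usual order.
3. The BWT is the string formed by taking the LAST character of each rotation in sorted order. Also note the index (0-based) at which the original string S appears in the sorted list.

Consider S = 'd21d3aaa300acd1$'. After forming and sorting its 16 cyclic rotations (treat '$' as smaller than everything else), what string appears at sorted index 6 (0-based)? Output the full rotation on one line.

Answer: 300acd1$d21d3aaa

Derivation:
All 16 rotations (rotation i = S[i:]+S[:i]):
  rot[0] = d21d3aaa300acd1$
  rot[1] = 21d3aaa300acd1$d
  rot[2] = 1d3aaa300acd1$d2
  rot[3] = d3aaa300acd1$d21
  rot[4] = 3aaa300acd1$d21d
  rot[5] = aaa300acd1$d21d3
  rot[6] = aa300acd1$d21d3a
  rot[7] = a300acd1$d21d3aa
  rot[8] = 300acd1$d21d3aaa
  rot[9] = 00acd1$d21d3aaa3
  rot[10] = 0acd1$d21d3aaa30
  rot[11] = acd1$d21d3aaa300
  rot[12] = cd1$d21d3aaa300a
  rot[13] = d1$d21d3aaa300ac
  rot[14] = 1$d21d3aaa300acd
  rot[15] = $d21d3aaa300acd1
Sorted (with $ < everything):
  sorted[0] = $d21d3aaa300acd1
  sorted[1] = 00acd1$d21d3aaa3
  sorted[2] = 0acd1$d21d3aaa30
  sorted[3] = 1$d21d3aaa300acd
  sorted[4] = 1d3aaa300acd1$d2
  sorted[5] = 21d3aaa300acd1$d
  sorted[6] = 300acd1$d21d3aaa
  sorted[7] = 3aaa300acd1$d21d
  sorted[8] = a300acd1$d21d3aa
  sorted[9] = aa300acd1$d21d3a
  sorted[10] = aaa300acd1$d21d3
  sorted[11] = acd1$d21d3aaa300
  sorted[12] = cd1$d21d3aaa300a
  sorted[13] = d1$d21d3aaa300ac
  sorted[14] = d21d3aaa300acd1$
  sorted[15] = d3aaa300acd1$d21
sorted[6] = 300acd1$d21d3aaa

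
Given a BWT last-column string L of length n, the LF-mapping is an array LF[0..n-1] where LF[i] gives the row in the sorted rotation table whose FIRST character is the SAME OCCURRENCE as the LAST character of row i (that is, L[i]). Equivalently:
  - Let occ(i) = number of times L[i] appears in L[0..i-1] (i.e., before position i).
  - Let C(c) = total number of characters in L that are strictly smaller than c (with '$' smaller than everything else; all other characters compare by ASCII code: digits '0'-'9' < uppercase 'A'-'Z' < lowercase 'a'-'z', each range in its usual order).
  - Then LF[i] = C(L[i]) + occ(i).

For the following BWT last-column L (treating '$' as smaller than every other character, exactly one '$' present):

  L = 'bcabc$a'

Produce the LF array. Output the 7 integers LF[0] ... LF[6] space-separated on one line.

Answer: 3 5 1 4 6 0 2

Derivation:
Char counts: '$':1, 'a':2, 'b':2, 'c':2
C (first-col start): C('$')=0, C('a')=1, C('b')=3, C('c')=5
L[0]='b': occ=0, LF[0]=C('b')+0=3+0=3
L[1]='c': occ=0, LF[1]=C('c')+0=5+0=5
L[2]='a': occ=0, LF[2]=C('a')+0=1+0=1
L[3]='b': occ=1, LF[3]=C('b')+1=3+1=4
L[4]='c': occ=1, LF[4]=C('c')+1=5+1=6
L[5]='$': occ=0, LF[5]=C('$')+0=0+0=0
L[6]='a': occ=1, LF[6]=C('a')+1=1+1=2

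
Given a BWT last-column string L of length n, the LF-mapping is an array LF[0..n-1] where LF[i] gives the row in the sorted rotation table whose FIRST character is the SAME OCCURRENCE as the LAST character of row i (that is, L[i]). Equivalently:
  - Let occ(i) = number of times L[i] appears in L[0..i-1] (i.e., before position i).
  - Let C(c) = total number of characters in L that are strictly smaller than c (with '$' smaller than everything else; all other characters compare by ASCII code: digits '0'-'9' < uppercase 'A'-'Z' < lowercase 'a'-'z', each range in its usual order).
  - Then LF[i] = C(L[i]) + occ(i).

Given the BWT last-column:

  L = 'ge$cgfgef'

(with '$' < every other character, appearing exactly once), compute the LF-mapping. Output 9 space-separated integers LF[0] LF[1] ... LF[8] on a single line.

Answer: 6 2 0 1 7 4 8 3 5

Derivation:
Char counts: '$':1, 'c':1, 'e':2, 'f':2, 'g':3
C (first-col start): C('$')=0, C('c')=1, C('e')=2, C('f')=4, C('g')=6
L[0]='g': occ=0, LF[0]=C('g')+0=6+0=6
L[1]='e': occ=0, LF[1]=C('e')+0=2+0=2
L[2]='$': occ=0, LF[2]=C('$')+0=0+0=0
L[3]='c': occ=0, LF[3]=C('c')+0=1+0=1
L[4]='g': occ=1, LF[4]=C('g')+1=6+1=7
L[5]='f': occ=0, LF[5]=C('f')+0=4+0=4
L[6]='g': occ=2, LF[6]=C('g')+2=6+2=8
L[7]='e': occ=1, LF[7]=C('e')+1=2+1=3
L[8]='f': occ=1, LF[8]=C('f')+1=4+1=5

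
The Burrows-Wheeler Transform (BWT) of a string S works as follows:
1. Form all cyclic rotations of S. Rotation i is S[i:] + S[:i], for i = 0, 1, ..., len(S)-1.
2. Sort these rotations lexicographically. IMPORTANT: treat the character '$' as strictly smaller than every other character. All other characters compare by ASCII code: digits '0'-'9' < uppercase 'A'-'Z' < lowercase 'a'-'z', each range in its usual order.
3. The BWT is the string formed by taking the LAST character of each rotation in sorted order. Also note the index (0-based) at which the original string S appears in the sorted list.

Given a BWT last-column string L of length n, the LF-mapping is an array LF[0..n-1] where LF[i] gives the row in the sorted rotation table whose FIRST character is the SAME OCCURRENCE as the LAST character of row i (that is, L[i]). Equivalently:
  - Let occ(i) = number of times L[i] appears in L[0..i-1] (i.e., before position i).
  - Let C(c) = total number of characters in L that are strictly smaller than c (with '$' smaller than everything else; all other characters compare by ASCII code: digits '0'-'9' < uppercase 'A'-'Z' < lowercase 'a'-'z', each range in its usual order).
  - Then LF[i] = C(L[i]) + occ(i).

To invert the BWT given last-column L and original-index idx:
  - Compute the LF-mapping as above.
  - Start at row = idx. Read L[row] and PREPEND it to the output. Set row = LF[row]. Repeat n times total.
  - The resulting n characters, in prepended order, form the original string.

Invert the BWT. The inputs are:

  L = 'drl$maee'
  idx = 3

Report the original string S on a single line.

LF mapping: 2 7 5 0 6 1 3 4
Walk LF starting at row 3, prepending L[row]:
  step 1: row=3, L[3]='$', prepend. Next row=LF[3]=0
  step 2: row=0, L[0]='d', prepend. Next row=LF[0]=2
  step 3: row=2, L[2]='l', prepend. Next row=LF[2]=5
  step 4: row=5, L[5]='a', prepend. Next row=LF[5]=1
  step 5: row=1, L[1]='r', prepend. Next row=LF[1]=7
  step 6: row=7, L[7]='e', prepend. Next row=LF[7]=4
  step 7: row=4, L[4]='m', prepend. Next row=LF[4]=6
  step 8: row=6, L[6]='e', prepend. Next row=LF[6]=3
Reversed output: emerald$

Answer: emerald$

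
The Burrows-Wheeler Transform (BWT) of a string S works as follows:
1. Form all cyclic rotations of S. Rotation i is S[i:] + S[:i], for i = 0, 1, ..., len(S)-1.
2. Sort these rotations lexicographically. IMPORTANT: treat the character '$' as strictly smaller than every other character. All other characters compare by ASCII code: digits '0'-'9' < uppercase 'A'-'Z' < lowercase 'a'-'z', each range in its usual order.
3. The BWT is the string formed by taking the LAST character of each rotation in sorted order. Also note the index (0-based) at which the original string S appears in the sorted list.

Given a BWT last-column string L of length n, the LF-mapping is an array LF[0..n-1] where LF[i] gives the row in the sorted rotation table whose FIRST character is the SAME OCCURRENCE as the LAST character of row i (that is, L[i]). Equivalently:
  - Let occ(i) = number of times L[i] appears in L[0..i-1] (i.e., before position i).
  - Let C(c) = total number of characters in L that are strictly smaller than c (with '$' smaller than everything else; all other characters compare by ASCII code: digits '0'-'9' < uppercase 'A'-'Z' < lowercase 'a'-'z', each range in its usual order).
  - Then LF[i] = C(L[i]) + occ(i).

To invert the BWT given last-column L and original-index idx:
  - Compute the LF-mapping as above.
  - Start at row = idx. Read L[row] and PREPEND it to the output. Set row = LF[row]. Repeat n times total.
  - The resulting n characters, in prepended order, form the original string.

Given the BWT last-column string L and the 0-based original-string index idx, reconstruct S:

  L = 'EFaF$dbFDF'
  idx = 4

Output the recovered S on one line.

LF mapping: 2 3 7 4 0 9 8 5 1 6
Walk LF starting at row 4, prepending L[row]:
  step 1: row=4, L[4]='$', prepend. Next row=LF[4]=0
  step 2: row=0, L[0]='E', prepend. Next row=LF[0]=2
  step 3: row=2, L[2]='a', prepend. Next row=LF[2]=7
  step 4: row=7, L[7]='F', prepend. Next row=LF[7]=5
  step 5: row=5, L[5]='d', prepend. Next row=LF[5]=9
  step 6: row=9, L[9]='F', prepend. Next row=LF[9]=6
  step 7: row=6, L[6]='b', prepend. Next row=LF[6]=8
  step 8: row=8, L[8]='D', prepend. Next row=LF[8]=1
  step 9: row=1, L[1]='F', prepend. Next row=LF[1]=3
  step 10: row=3, L[3]='F', prepend. Next row=LF[3]=4
Reversed output: FFDbFdFaE$

Answer: FFDbFdFaE$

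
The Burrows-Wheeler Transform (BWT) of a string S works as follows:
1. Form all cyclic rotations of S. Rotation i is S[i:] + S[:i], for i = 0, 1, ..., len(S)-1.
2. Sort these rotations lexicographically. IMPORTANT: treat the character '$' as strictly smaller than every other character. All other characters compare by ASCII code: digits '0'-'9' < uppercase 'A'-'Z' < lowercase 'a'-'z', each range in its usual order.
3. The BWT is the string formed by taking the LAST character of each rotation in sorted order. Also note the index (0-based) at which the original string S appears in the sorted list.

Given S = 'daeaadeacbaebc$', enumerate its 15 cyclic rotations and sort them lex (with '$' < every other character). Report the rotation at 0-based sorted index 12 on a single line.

All 15 rotations (rotation i = S[i:]+S[:i]):
  rot[0] = daeaadeacbaebc$
  rot[1] = aeaadeacbaebc$d
  rot[2] = eaadeacbaebc$da
  rot[3] = aadeacbaebc$dae
  rot[4] = adeacbaebc$daea
  rot[5] = deacbaebc$daeaa
  rot[6] = eacbaebc$daeaad
  rot[7] = acbaebc$daeaade
  rot[8] = cbaebc$daeaadea
  rot[9] = baebc$daeaadeac
  rot[10] = aebc$daeaadeacb
  rot[11] = ebc$daeaadeacba
  rot[12] = bc$daeaadeacbae
  rot[13] = c$daeaadeacbaeb
  rot[14] = $daeaadeacbaebc
Sorted (with $ < everything):
  sorted[0] = $daeaadeacbaebc
  sorted[1] = aadeacbaebc$dae
  sorted[2] = acbaebc$daeaade
  sorted[3] = adeacbaebc$daea
  sorted[4] = aeaadeacbaebc$d
  sorted[5] = aebc$daeaadeacb
  sorted[6] = baebc$daeaadeac
  sorted[7] = bc$daeaadeacbae
  sorted[8] = c$daeaadeacbaeb
  sorted[9] = cbaebc$daeaadea
  sorted[10] = daeaadeacbaebc$
  sorted[11] = deacbaebc$daeaa
  sorted[12] = eaadeacbaebc$da
  sorted[13] = eacbaebc$daeaad
  sorted[14] = ebc$daeaadeacba
sorted[12] = eaadeacbaebc$da

Answer: eaadeacbaebc$da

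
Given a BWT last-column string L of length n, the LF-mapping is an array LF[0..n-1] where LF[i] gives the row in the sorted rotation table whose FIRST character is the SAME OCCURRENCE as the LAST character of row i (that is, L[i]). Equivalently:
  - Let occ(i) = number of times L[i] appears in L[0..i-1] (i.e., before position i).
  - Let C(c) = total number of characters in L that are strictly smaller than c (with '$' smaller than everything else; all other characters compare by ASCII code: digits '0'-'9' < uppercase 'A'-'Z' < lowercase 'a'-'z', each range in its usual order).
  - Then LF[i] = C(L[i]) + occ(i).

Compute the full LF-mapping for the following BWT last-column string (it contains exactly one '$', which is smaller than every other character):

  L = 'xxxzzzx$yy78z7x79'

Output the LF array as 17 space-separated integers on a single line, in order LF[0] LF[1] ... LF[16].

Answer: 6 7 8 13 14 15 9 0 11 12 1 4 16 2 10 3 5

Derivation:
Char counts: '$':1, '7':3, '8':1, '9':1, 'x':5, 'y':2, 'z':4
C (first-col start): C('$')=0, C('7')=1, C('8')=4, C('9')=5, C('x')=6, C('y')=11, C('z')=13
L[0]='x': occ=0, LF[0]=C('x')+0=6+0=6
L[1]='x': occ=1, LF[1]=C('x')+1=6+1=7
L[2]='x': occ=2, LF[2]=C('x')+2=6+2=8
L[3]='z': occ=0, LF[3]=C('z')+0=13+0=13
L[4]='z': occ=1, LF[4]=C('z')+1=13+1=14
L[5]='z': occ=2, LF[5]=C('z')+2=13+2=15
L[6]='x': occ=3, LF[6]=C('x')+3=6+3=9
L[7]='$': occ=0, LF[7]=C('$')+0=0+0=0
L[8]='y': occ=0, LF[8]=C('y')+0=11+0=11
L[9]='y': occ=1, LF[9]=C('y')+1=11+1=12
L[10]='7': occ=0, LF[10]=C('7')+0=1+0=1
L[11]='8': occ=0, LF[11]=C('8')+0=4+0=4
L[12]='z': occ=3, LF[12]=C('z')+3=13+3=16
L[13]='7': occ=1, LF[13]=C('7')+1=1+1=2
L[14]='x': occ=4, LF[14]=C('x')+4=6+4=10
L[15]='7': occ=2, LF[15]=C('7')+2=1+2=3
L[16]='9': occ=0, LF[16]=C('9')+0=5+0=5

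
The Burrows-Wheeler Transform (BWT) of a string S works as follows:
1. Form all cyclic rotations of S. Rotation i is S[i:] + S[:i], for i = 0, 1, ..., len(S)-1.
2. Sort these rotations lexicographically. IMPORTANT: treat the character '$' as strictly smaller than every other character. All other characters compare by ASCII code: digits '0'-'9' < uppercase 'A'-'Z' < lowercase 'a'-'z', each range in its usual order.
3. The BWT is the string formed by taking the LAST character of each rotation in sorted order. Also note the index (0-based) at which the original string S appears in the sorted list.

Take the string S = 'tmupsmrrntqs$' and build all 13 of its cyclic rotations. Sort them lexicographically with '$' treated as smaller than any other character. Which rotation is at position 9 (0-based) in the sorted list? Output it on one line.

Answer: smrrntqs$tmup

Derivation:
All 13 rotations (rotation i = S[i:]+S[:i]):
  rot[0] = tmupsmrrntqs$
  rot[1] = mupsmrrntqs$t
  rot[2] = upsmrrntqs$tm
  rot[3] = psmrrntqs$tmu
  rot[4] = smrrntqs$tmup
  rot[5] = mrrntqs$tmups
  rot[6] = rrntqs$tmupsm
  rot[7] = rntqs$tmupsmr
  rot[8] = ntqs$tmupsmrr
  rot[9] = tqs$tmupsmrrn
  rot[10] = qs$tmupsmrrnt
  rot[11] = s$tmupsmrrntq
  rot[12] = $tmupsmrrntqs
Sorted (with $ < everything):
  sorted[0] = $tmupsmrrntqs
  sorted[1] = mrrntqs$tmups
  sorted[2] = mupsmrrntqs$t
  sorted[3] = ntqs$tmupsmrr
  sorted[4] = psmrrntqs$tmu
  sorted[5] = qs$tmupsmrrnt
  sorted[6] = rntqs$tmupsmr
  sorted[7] = rrntqs$tmupsm
  sorted[8] = s$tmupsmrrntq
  sorted[9] = smrrntqs$tmup
  sorted[10] = tmupsmrrntqs$
  sorted[11] = tqs$tmupsmrrn
  sorted[12] = upsmrrntqs$tm
sorted[9] = smrrntqs$tmup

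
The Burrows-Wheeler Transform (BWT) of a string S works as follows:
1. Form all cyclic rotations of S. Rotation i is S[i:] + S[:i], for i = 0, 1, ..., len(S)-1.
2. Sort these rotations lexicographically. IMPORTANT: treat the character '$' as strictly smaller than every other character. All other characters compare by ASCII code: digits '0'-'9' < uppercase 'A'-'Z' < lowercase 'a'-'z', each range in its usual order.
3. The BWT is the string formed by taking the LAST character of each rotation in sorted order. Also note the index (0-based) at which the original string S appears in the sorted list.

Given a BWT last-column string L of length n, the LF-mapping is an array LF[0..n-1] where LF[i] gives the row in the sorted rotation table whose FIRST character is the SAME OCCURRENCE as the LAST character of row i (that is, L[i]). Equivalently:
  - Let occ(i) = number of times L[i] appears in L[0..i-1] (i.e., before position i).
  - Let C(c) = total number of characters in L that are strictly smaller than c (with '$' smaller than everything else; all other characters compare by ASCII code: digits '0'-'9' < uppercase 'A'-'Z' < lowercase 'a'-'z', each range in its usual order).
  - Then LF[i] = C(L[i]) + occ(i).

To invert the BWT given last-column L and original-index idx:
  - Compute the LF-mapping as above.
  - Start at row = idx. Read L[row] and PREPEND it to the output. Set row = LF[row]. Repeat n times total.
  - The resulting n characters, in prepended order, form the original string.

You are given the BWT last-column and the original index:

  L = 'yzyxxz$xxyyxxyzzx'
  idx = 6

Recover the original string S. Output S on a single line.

Answer: xyzxxxzzzxyyyxxy$

Derivation:
LF mapping: 8 13 9 1 2 14 0 3 4 10 11 5 6 12 15 16 7
Walk LF starting at row 6, prepending L[row]:
  step 1: row=6, L[6]='$', prepend. Next row=LF[6]=0
  step 2: row=0, L[0]='y', prepend. Next row=LF[0]=8
  step 3: row=8, L[8]='x', prepend. Next row=LF[8]=4
  step 4: row=4, L[4]='x', prepend. Next row=LF[4]=2
  step 5: row=2, L[2]='y', prepend. Next row=LF[2]=9
  step 6: row=9, L[9]='y', prepend. Next row=LF[9]=10
  step 7: row=10, L[10]='y', prepend. Next row=LF[10]=11
  step 8: row=11, L[11]='x', prepend. Next row=LF[11]=5
  step 9: row=5, L[5]='z', prepend. Next row=LF[5]=14
  step 10: row=14, L[14]='z', prepend. Next row=LF[14]=15
  step 11: row=15, L[15]='z', prepend. Next row=LF[15]=16
  step 12: row=16, L[16]='x', prepend. Next row=LF[16]=7
  step 13: row=7, L[7]='x', prepend. Next row=LF[7]=3
  step 14: row=3, L[3]='x', prepend. Next row=LF[3]=1
  step 15: row=1, L[1]='z', prepend. Next row=LF[1]=13
  step 16: row=13, L[13]='y', prepend. Next row=LF[13]=12
  step 17: row=12, L[12]='x', prepend. Next row=LF[12]=6
Reversed output: xyzxxxzzzxyyyxxy$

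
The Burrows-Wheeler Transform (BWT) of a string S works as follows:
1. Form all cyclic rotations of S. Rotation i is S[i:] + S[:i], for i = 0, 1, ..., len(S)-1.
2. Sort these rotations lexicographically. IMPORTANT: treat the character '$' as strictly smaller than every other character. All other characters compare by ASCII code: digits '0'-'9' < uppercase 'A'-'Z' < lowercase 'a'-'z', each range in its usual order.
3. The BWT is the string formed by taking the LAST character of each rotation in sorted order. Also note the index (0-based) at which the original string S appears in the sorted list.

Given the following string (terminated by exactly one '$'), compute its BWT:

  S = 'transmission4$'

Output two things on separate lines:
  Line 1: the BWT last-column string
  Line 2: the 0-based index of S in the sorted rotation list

Answer: 4nrsmsoaitsni$
13

Derivation:
All 14 rotations (rotation i = S[i:]+S[:i]):
  rot[0] = transmission4$
  rot[1] = ransmission4$t
  rot[2] = ansmission4$tr
  rot[3] = nsmission4$tra
  rot[4] = smission4$tran
  rot[5] = mission4$trans
  rot[6] = ission4$transm
  rot[7] = ssion4$transmi
  rot[8] = sion4$transmis
  rot[9] = ion4$transmiss
  rot[10] = on4$transmissi
  rot[11] = n4$transmissio
  rot[12] = 4$transmission
  rot[13] = $transmission4
Sorted (with $ < everything):
  sorted[0] = $transmission4  (last char: '4')
  sorted[1] = 4$transmission  (last char: 'n')
  sorted[2] = ansmission4$tr  (last char: 'r')
  sorted[3] = ion4$transmiss  (last char: 's')
  sorted[4] = ission4$transm  (last char: 'm')
  sorted[5] = mission4$trans  (last char: 's')
  sorted[6] = n4$transmissio  (last char: 'o')
  sorted[7] = nsmission4$tra  (last char: 'a')
  sorted[8] = on4$transmissi  (last char: 'i')
  sorted[9] = ransmission4$t  (last char: 't')
  sorted[10] = sion4$transmis  (last char: 's')
  sorted[11] = smission4$tran  (last char: 'n')
  sorted[12] = ssion4$transmi  (last char: 'i')
  sorted[13] = transmission4$  (last char: '$')
Last column: 4nrsmsoaitsni$
Original string S is at sorted index 13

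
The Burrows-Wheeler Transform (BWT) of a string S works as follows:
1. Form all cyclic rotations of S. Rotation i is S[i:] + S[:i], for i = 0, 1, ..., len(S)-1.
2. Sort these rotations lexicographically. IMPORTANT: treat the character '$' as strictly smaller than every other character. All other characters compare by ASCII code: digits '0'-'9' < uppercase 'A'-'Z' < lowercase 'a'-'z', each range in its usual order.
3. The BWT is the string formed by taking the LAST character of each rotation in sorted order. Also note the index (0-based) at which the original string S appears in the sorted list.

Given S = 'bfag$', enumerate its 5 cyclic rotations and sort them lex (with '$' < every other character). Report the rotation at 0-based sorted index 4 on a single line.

Answer: g$bfa

Derivation:
All 5 rotations (rotation i = S[i:]+S[:i]):
  rot[0] = bfag$
  rot[1] = fag$b
  rot[2] = ag$bf
  rot[3] = g$bfa
  rot[4] = $bfag
Sorted (with $ < everything):
  sorted[0] = $bfag
  sorted[1] = ag$bf
  sorted[2] = bfag$
  sorted[3] = fag$b
  sorted[4] = g$bfa
sorted[4] = g$bfa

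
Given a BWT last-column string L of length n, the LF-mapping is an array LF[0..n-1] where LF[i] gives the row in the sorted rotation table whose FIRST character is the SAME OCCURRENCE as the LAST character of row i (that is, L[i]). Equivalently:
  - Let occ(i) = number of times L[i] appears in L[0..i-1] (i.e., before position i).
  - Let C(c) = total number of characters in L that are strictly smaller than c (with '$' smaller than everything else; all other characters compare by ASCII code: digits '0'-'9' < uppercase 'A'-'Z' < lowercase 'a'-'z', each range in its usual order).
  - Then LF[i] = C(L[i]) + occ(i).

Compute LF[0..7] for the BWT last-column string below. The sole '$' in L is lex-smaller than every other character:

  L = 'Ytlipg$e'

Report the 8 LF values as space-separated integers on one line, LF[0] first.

Char counts: '$':1, 'Y':1, 'e':1, 'g':1, 'i':1, 'l':1, 'p':1, 't':1
C (first-col start): C('$')=0, C('Y')=1, C('e')=2, C('g')=3, C('i')=4, C('l')=5, C('p')=6, C('t')=7
L[0]='Y': occ=0, LF[0]=C('Y')+0=1+0=1
L[1]='t': occ=0, LF[1]=C('t')+0=7+0=7
L[2]='l': occ=0, LF[2]=C('l')+0=5+0=5
L[3]='i': occ=0, LF[3]=C('i')+0=4+0=4
L[4]='p': occ=0, LF[4]=C('p')+0=6+0=6
L[5]='g': occ=0, LF[5]=C('g')+0=3+0=3
L[6]='$': occ=0, LF[6]=C('$')+0=0+0=0
L[7]='e': occ=0, LF[7]=C('e')+0=2+0=2

Answer: 1 7 5 4 6 3 0 2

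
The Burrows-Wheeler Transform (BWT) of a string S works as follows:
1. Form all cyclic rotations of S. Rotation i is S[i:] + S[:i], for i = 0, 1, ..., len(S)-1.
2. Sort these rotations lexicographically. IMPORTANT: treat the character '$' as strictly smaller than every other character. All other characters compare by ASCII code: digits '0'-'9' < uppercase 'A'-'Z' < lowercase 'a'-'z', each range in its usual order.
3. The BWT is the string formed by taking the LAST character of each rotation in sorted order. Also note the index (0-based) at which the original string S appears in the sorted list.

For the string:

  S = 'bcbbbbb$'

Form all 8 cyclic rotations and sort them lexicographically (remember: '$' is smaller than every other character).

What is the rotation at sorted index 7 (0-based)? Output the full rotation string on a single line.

All 8 rotations (rotation i = S[i:]+S[:i]):
  rot[0] = bcbbbbb$
  rot[1] = cbbbbb$b
  rot[2] = bbbbb$bc
  rot[3] = bbbb$bcb
  rot[4] = bbb$bcbb
  rot[5] = bb$bcbbb
  rot[6] = b$bcbbbb
  rot[7] = $bcbbbbb
Sorted (with $ < everything):
  sorted[0] = $bcbbbbb
  sorted[1] = b$bcbbbb
  sorted[2] = bb$bcbbb
  sorted[3] = bbb$bcbb
  sorted[4] = bbbb$bcb
  sorted[5] = bbbbb$bc
  sorted[6] = bcbbbbb$
  sorted[7] = cbbbbb$b
sorted[7] = cbbbbb$b

Answer: cbbbbb$b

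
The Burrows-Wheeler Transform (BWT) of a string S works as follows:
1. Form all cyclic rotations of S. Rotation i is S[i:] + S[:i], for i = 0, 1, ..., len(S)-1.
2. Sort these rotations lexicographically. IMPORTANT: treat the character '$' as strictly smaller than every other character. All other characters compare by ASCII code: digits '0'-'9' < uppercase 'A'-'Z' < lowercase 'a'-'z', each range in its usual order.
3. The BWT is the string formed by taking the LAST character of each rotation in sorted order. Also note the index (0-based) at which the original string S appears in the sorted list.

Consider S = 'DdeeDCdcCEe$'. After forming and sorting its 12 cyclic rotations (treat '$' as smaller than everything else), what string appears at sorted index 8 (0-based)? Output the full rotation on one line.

All 12 rotations (rotation i = S[i:]+S[:i]):
  rot[0] = DdeeDCdcCEe$
  rot[1] = deeDCdcCEe$D
  rot[2] = eeDCdcCEe$Dd
  rot[3] = eDCdcCEe$Dde
  rot[4] = DCdcCEe$Ddee
  rot[5] = CdcCEe$DdeeD
  rot[6] = dcCEe$DdeeDC
  rot[7] = cCEe$DdeeDCd
  rot[8] = CEe$DdeeDCdc
  rot[9] = Ee$DdeeDCdcC
  rot[10] = e$DdeeDCdcCE
  rot[11] = $DdeeDCdcCEe
Sorted (with $ < everything):
  sorted[0] = $DdeeDCdcCEe
  sorted[1] = CEe$DdeeDCdc
  sorted[2] = CdcCEe$DdeeD
  sorted[3] = DCdcCEe$Ddee
  sorted[4] = DdeeDCdcCEe$
  sorted[5] = Ee$DdeeDCdcC
  sorted[6] = cCEe$DdeeDCd
  sorted[7] = dcCEe$DdeeDC
  sorted[8] = deeDCdcCEe$D
  sorted[9] = e$DdeeDCdcCE
  sorted[10] = eDCdcCEe$Dde
  sorted[11] = eeDCdcCEe$Dd
sorted[8] = deeDCdcCEe$D

Answer: deeDCdcCEe$D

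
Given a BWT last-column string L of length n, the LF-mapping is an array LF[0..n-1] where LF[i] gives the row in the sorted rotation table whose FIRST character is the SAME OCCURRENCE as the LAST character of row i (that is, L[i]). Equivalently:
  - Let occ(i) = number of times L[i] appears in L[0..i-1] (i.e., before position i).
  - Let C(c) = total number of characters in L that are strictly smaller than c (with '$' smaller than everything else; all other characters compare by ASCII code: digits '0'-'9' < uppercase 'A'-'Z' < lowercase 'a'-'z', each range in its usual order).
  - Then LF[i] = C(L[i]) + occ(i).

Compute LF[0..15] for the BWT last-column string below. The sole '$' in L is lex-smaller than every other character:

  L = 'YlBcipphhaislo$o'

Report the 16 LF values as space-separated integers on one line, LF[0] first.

Answer: 2 9 1 4 7 13 14 5 6 3 8 15 10 11 0 12

Derivation:
Char counts: '$':1, 'B':1, 'Y':1, 'a':1, 'c':1, 'h':2, 'i':2, 'l':2, 'o':2, 'p':2, 's':1
C (first-col start): C('$')=0, C('B')=1, C('Y')=2, C('a')=3, C('c')=4, C('h')=5, C('i')=7, C('l')=9, C('o')=11, C('p')=13, C('s')=15
L[0]='Y': occ=0, LF[0]=C('Y')+0=2+0=2
L[1]='l': occ=0, LF[1]=C('l')+0=9+0=9
L[2]='B': occ=0, LF[2]=C('B')+0=1+0=1
L[3]='c': occ=0, LF[3]=C('c')+0=4+0=4
L[4]='i': occ=0, LF[4]=C('i')+0=7+0=7
L[5]='p': occ=0, LF[5]=C('p')+0=13+0=13
L[6]='p': occ=1, LF[6]=C('p')+1=13+1=14
L[7]='h': occ=0, LF[7]=C('h')+0=5+0=5
L[8]='h': occ=1, LF[8]=C('h')+1=5+1=6
L[9]='a': occ=0, LF[9]=C('a')+0=3+0=3
L[10]='i': occ=1, LF[10]=C('i')+1=7+1=8
L[11]='s': occ=0, LF[11]=C('s')+0=15+0=15
L[12]='l': occ=1, LF[12]=C('l')+1=9+1=10
L[13]='o': occ=0, LF[13]=C('o')+0=11+0=11
L[14]='$': occ=0, LF[14]=C('$')+0=0+0=0
L[15]='o': occ=1, LF[15]=C('o')+1=11+1=12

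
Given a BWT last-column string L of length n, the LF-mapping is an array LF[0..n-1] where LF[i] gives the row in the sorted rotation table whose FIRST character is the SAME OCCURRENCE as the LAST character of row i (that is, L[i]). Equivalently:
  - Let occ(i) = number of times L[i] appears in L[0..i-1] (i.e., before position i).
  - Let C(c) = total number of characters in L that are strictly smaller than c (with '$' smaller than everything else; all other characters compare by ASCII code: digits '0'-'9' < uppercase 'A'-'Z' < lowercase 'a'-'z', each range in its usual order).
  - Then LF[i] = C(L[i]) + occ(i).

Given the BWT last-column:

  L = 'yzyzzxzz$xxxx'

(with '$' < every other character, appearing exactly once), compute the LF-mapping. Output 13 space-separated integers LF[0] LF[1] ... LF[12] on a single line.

Char counts: '$':1, 'x':5, 'y':2, 'z':5
C (first-col start): C('$')=0, C('x')=1, C('y')=6, C('z')=8
L[0]='y': occ=0, LF[0]=C('y')+0=6+0=6
L[1]='z': occ=0, LF[1]=C('z')+0=8+0=8
L[2]='y': occ=1, LF[2]=C('y')+1=6+1=7
L[3]='z': occ=1, LF[3]=C('z')+1=8+1=9
L[4]='z': occ=2, LF[4]=C('z')+2=8+2=10
L[5]='x': occ=0, LF[5]=C('x')+0=1+0=1
L[6]='z': occ=3, LF[6]=C('z')+3=8+3=11
L[7]='z': occ=4, LF[7]=C('z')+4=8+4=12
L[8]='$': occ=0, LF[8]=C('$')+0=0+0=0
L[9]='x': occ=1, LF[9]=C('x')+1=1+1=2
L[10]='x': occ=2, LF[10]=C('x')+2=1+2=3
L[11]='x': occ=3, LF[11]=C('x')+3=1+3=4
L[12]='x': occ=4, LF[12]=C('x')+4=1+4=5

Answer: 6 8 7 9 10 1 11 12 0 2 3 4 5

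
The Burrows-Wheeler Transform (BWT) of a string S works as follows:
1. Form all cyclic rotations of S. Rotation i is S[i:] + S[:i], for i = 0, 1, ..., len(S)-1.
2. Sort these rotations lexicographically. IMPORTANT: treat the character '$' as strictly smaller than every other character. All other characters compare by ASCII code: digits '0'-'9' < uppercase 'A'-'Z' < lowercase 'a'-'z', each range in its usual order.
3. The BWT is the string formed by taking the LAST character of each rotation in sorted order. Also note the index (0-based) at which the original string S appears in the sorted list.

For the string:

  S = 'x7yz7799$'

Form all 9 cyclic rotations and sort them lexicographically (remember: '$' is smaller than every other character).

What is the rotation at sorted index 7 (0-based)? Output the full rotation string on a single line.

Answer: yz7799$x7

Derivation:
All 9 rotations (rotation i = S[i:]+S[:i]):
  rot[0] = x7yz7799$
  rot[1] = 7yz7799$x
  rot[2] = yz7799$x7
  rot[3] = z7799$x7y
  rot[4] = 7799$x7yz
  rot[5] = 799$x7yz7
  rot[6] = 99$x7yz77
  rot[7] = 9$x7yz779
  rot[8] = $x7yz7799
Sorted (with $ < everything):
  sorted[0] = $x7yz7799
  sorted[1] = 7799$x7yz
  sorted[2] = 799$x7yz7
  sorted[3] = 7yz7799$x
  sorted[4] = 9$x7yz779
  sorted[5] = 99$x7yz77
  sorted[6] = x7yz7799$
  sorted[7] = yz7799$x7
  sorted[8] = z7799$x7y
sorted[7] = yz7799$x7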